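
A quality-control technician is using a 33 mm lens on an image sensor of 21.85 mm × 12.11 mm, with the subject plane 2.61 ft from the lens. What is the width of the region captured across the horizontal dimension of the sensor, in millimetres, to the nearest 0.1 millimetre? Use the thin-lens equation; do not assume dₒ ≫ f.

504.9 mm

dₒ: 2.61 ft × 304.8 mm/ft = 795.53 mm.
Similar triangles through the lens centre give W/dₒ = w/dᵢ; with 1/f = 1/dₒ + 1/dᵢ this gives W = w·(dₒ − f)/f.
W = 21.85 mm × (795.528 − 33) / 33 = 21.85 × 23.1069 ≈ 504.886 mm.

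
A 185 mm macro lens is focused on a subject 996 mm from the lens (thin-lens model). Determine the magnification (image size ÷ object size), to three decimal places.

0.228×

Thin lens: 1/f = 1/dₒ + 1/dᵢ → 1/dᵢ = 1/185 − 1/996 = 0.0044014 mm⁻¹, so dᵢ ≈ 227.2010 mm.
Magnification m = dᵢ/dₒ = 227.2010/996 ≈ 0.22811.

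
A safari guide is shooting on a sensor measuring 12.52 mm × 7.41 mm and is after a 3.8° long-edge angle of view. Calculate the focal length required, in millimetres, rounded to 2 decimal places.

188.71 mm

From α = 2·arctan(w/2f) we get f = w / (2·tan(α/2)).
With w = 12.52 mm and α/2 = 1.9°, tan(α/2) ≈ 0.03317, so f ≈ 12.52 / 0.06635 ≈ 188.7053 mm.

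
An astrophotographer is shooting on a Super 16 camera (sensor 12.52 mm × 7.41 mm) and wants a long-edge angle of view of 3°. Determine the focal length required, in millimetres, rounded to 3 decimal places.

239.060 mm

From α = 2·arctan(w/2f) we get f = w / (2·tan(α/2)).
With w = 12.52 mm and α/2 = 1.5°, tan(α/2) ≈ 0.02619, so f ≈ 12.52 / 0.05237 ≈ 239.0598 mm.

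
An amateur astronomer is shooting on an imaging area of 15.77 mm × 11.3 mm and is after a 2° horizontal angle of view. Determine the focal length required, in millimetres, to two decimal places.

451.73 mm

From α = 2·arctan(w/2f) we get f = w / (2·tan(α/2)).
With w = 15.77 mm and α/2 = 1°, tan(α/2) ≈ 0.01746, so f ≈ 15.77 / 0.03491 ≈ 451.7313 mm.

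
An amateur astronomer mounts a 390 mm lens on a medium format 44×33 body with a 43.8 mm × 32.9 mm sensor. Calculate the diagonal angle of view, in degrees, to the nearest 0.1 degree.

Sensor diagonal = √(43.8² + 32.9²) = √3000.8500 ≈ 54.7800 mm.
Angle of view α = 2·arctan(d/2f) with d = 54.7800 mm and f = 390 mm.
d/2f = 0.07023; arctan(0.07023) ≈ 4.0173°, so α ≈ 8.0347°.

8.0°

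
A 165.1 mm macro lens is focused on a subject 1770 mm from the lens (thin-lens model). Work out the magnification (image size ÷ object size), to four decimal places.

Thin lens: 1/f = 1/dₒ + 1/dᵢ → 1/dᵢ = 1/165.1 − 1/1770 = 0.0054920 mm⁻¹, so dᵢ ≈ 182.0842 mm.
Magnification m = dᵢ/dₒ = 182.0842/1770 ≈ 0.10287.

0.1029×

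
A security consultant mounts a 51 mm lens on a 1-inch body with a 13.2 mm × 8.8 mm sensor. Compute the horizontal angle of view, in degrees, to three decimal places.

Angle of view α = 2·arctan(w/2f) with w = 13.2 mm and f = 51 mm.
w/2f = 0.12941; arctan(0.12941) ≈ 7.3738°, so α ≈ 14.7475°.

14.748°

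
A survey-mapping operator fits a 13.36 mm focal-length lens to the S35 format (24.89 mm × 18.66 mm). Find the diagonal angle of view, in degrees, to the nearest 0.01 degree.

Sensor diagonal = √(24.89² + 18.66²) = √967.7077 ≈ 31.1080 mm.
Angle of view α = 2·arctan(d/2f) with d = 31.1080 mm and f = 13.36 mm.
d/2f = 1.16422; arctan(1.16422) ≈ 49.3393°, so α ≈ 98.6786°.

98.68°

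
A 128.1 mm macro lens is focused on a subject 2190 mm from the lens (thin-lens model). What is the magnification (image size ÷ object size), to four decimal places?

Thin lens: 1/f = 1/dₒ + 1/dᵢ → 1/dᵢ = 1/128.1 − 1/2190 = 0.0073498 mm⁻¹, so dᵢ ≈ 136.0585 mm.
Magnification m = dᵢ/dₒ = 136.0585/2190 ≈ 0.06213.

0.0621×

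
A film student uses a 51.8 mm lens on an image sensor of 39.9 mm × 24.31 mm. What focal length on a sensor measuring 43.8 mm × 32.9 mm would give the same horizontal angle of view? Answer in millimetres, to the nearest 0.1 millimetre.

Equal angle of view means equal width/f ratio, so f₂ = f₁ · (width₂/width₁) = 51.8 × 43.8/39.9.
f₂ = 51.8 × 1.09774 ≈ 56.863 mm.

56.9 mm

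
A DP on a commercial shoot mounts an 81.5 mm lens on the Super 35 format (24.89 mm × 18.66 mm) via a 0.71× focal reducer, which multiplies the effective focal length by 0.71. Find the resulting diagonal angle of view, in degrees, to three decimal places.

30.091°

Effective focal length f = 81.5 × 0.71 = 57.865 mm.
Sensor diagonal = √(24.89² + 18.66²) = √967.7077 ≈ 31.1080 mm.
α = 2·arctan(31.108 / (2 × 57.865)) = 2·arctan(0.26880) ≈ 30.0907°.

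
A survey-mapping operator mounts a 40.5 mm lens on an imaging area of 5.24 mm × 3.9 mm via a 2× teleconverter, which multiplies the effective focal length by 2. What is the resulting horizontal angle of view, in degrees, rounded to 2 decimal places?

Effective focal length f = 40.5 × 2 = 81 mm.
α = 2·arctan(5.24 / (2 × 81)) = 2·arctan(0.03235) ≈ 3.7052°.

3.71°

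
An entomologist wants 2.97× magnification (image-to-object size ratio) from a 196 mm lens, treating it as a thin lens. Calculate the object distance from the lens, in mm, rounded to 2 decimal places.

With m = dᵢ/dₒ and 1/f = 1/dₒ + 1/dᵢ, substituting dᵢ = m·dₒ gives 1/f = (1 + 1/m)/dₒ, hence dₒ = f·(1 + 1/m).
dₒ = 196 × (1 + 1/2.97) = 196 × 1.33670 ≈ 261.993 mm.

261.99 mm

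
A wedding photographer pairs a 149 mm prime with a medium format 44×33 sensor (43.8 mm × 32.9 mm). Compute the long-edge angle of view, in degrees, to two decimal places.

16.72°

Angle of view α = 2·arctan(w/2f) with w = 43.8 mm and f = 149 mm.
w/2f = 0.14698; arctan(0.14698) ≈ 8.3615°, so α ≈ 16.7229°.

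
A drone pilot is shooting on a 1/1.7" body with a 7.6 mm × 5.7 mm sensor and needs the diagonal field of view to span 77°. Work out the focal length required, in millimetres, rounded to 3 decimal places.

5.972 mm

Sensor diagonal = √(7.6² + 5.7²) = √90.2500 ≈ 9.5000 mm.
From α = 2·arctan(d/2f) we get f = d / (2·tan(α/2)).
With d = 9.5000 mm and α/2 = 38.5°, tan(α/2) ≈ 0.79544, so f ≈ 9.5000 / 1.59087 ≈ 5.9716 mm.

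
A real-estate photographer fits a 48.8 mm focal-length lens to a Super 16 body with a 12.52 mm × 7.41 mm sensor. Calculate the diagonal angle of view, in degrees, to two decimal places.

Sensor diagonal = √(12.52² + 7.41²) = √211.6585 ≈ 14.5485 mm.
Angle of view α = 2·arctan(d/2f) with d = 14.5485 mm and f = 48.8 mm.
d/2f = 0.14906; arctan(0.14906) ≈ 8.4782°, so α ≈ 16.9564°.

16.96°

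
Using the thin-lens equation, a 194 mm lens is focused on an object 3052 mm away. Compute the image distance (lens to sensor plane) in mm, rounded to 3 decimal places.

1/dᵢ = 1/f − 1/dₒ = 1/194 − 1/3052 = 0.0048270 mm⁻¹.
dᵢ = 1/0.0048270 ≈ 207.1686 mm.

207.169 mm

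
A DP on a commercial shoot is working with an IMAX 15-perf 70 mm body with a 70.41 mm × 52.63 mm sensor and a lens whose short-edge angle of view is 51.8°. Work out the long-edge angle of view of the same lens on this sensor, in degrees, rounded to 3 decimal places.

From the short-edge AOV: f = 52.63 / (2·tan(25.9°)) = 52.63 / 0.97115 ≈ 54.1936 mm.
Long-edge AOV = 2·arctan(70.41 / (2 × 54.1936)) = 2·arctan(0.64962) ≈ 66.0167°.

66.017°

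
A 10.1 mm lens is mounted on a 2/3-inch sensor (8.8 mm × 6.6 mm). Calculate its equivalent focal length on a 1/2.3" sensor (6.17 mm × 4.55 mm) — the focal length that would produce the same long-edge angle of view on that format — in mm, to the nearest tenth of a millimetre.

7.1 mm

Equal angle of view means equal width/f ratio, so f₂ = f₁ · (width₂/width₁) = 10.1 × 6.17/8.8.
f₂ = 10.1 × 0.70114 ≈ 7.081 mm.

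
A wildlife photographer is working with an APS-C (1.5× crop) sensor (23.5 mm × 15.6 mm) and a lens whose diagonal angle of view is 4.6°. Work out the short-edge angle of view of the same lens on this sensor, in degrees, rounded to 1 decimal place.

2.5°

Sensor diagonal = √(23.5² + 15.6²) = √795.6100 ≈ 28.2066 mm.
From the diagonal AOV: f = 28.2066 / (2·tan(2.3°)) = 28.2066 / 0.08033 ≈ 351.1410 mm.
Short-edge AOV = 2·arctan(15.6 / (2 × 351.1410)) = 2·arctan(0.02221) ≈ 2.5450°.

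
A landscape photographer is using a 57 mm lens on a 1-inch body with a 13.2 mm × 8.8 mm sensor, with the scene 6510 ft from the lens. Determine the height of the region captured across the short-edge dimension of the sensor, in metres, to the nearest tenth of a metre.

306.3 m

dₒ: 6510 ft × 304.8 mm/ft = 1984247.94 mm.
Similar triangles through the lens centre give W/dₒ = h/dᵢ; with 1/f = 1/dₒ + 1/dᵢ this gives W = h·(dₒ − f)/f.
W = 8.8 mm × (1.98425e+06 − 57) / 57 = 8.8 × 34810.3673 ≈ 306331.232 mm = 306.331 m.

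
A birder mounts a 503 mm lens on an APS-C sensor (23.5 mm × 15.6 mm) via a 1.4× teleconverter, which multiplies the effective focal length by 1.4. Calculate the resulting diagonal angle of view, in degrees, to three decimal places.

Effective focal length f = 503 × 1.4 = 704.2 mm.
Sensor diagonal = √(23.5² + 15.6²) = √795.6100 ≈ 28.2066 mm.
α = 2·arctan(28.207 / (2 × 704.2)) = 2·arctan(0.02003) ≈ 2.2947°.

2.295°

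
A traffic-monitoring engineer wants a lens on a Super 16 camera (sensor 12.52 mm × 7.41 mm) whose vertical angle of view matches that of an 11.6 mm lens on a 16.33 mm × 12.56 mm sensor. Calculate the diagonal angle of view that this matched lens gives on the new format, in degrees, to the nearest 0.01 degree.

93.49°

Equal vertical AOV ⇒ f₂ = f₁ · 7.41/12.56 = 11.6 × 0.58997 ≈ 6.8436 mm.
Sensor diagonal = √(12.52² + 7.41²) = √211.6585 ≈ 14.5485 mm.
Diagonal AOV on the new format = 2·arctan(14.5485 / (2 × 6.8436)) = 2·arctan(1.06292) ≈ 93.4941°.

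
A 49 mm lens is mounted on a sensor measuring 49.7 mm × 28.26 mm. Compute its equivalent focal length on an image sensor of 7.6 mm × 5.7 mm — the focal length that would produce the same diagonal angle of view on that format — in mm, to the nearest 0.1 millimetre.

Sensor diagonal = √(49.7² + 28.26²) = √3268.7176 ≈ 57.1727 mm.
Sensor diagonal = √(7.6² + 5.7²) = √90.2500 ≈ 9.5000 mm.
Equal angle of view means equal diagonal/f ratio, so f₂ = f₁ · (diagonal₂/diagonal₁) = 49 × 9.5000/57.1727.
f₂ = 49 × 0.16616 ≈ 8.142 mm.

8.1 mm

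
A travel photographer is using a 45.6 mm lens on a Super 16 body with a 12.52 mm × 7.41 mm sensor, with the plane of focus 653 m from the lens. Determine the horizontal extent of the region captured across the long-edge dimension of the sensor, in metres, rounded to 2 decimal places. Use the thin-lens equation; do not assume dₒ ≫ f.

179.28 m

dₒ: 653 m = 653000 mm.
Similar triangles through the lens centre give W/dₒ = w/dᵢ; with 1/f = 1/dₒ + 1/dᵢ this gives W = w·(dₒ − f)/f.
W = 12.52 mm × (653000 − 45.6) / 45.6 = 12.52 × 14319.1754 ≈ 179276.076 mm = 179.276 m.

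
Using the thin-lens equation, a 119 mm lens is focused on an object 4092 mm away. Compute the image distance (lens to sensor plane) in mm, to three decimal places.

1/dᵢ = 1/f − 1/dₒ = 1/119 − 1/4092 = 0.0081590 mm⁻¹.
dᵢ = 1/0.0081590 ≈ 122.5643 mm.

122.564 mm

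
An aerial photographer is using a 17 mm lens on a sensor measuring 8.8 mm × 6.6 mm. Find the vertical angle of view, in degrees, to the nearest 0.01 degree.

Angle of view α = 2·arctan(h/2f) with h = 6.6 mm and f = 17 mm.
h/2f = 0.19412; arctan(0.19412) ≈ 10.9855°, so α ≈ 21.9710°.

21.97°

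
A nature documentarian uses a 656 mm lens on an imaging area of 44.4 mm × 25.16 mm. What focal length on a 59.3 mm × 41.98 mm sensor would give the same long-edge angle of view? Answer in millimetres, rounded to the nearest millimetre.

Equal angle of view means equal width/f ratio, so f₂ = f₁ · (width₂/width₁) = 656 × 59.3/44.4.
f₂ = 656 × 1.33559 ≈ 876.144 mm.

876 mm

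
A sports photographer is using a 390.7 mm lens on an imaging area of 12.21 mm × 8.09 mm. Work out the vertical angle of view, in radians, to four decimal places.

Angle of view α = 2·arctan(h/2f) with h = 8.09 mm and f = 390.7 mm.
h/2f = 0.01035; arctan(0.01035) ≈ 0.0104 rad, so α ≈ 0.0207 rad.

0.0207 rad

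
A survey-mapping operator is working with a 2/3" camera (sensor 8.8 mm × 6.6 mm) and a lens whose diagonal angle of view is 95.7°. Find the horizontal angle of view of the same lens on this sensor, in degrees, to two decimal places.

Sensor diagonal = √(8.8² + 6.6²) = √121.0000 ≈ 11.0000 mm.
From the diagonal AOV: f = 11.0000 / (2·tan(47.85°)) = 11.0000 / 2.20956 ≈ 4.9784 mm.
Horizontal AOV = 2·arctan(8.8 / (2 × 4.9784)) = 2·arctan(0.88383) ≈ 82.9422°.

82.94°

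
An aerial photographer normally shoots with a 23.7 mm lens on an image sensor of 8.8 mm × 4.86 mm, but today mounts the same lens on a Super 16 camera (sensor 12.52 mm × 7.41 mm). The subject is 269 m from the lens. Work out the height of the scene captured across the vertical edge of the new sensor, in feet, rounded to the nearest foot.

The focal length stays 23.7 mm; the relevant sensor dimension is now h = 7.41 mm. Object distance dₒ = 269 m = 269000 mm.
Thin-lens field height W = h·(dₒ − f)/f = 7.41 × (269000 − 23.7)/23.7 ≈ 84097.653 mm = 84097.653/304.8 ft = 275.911 ft.

276 ft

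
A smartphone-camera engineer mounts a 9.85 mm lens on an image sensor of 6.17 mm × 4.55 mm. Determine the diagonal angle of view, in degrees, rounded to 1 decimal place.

42.5°

Sensor diagonal = √(6.17² + 4.55²) = √58.7714 ≈ 7.6663 mm.
Angle of view α = 2·arctan(d/2f) with d = 7.6663 mm and f = 9.85 mm.
d/2f = 0.38915; arctan(0.38915) ≈ 21.2635°, so α ≈ 42.5270°.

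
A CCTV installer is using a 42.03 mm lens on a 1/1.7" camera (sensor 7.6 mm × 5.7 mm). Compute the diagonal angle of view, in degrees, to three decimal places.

Sensor diagonal = √(7.6² + 5.7²) = √90.2500 ≈ 9.5000 mm.
Angle of view α = 2·arctan(d/2f) with d = 9.5000 mm and f = 42.03 mm.
d/2f = 0.11301; arctan(0.11301) ≈ 6.4479°, so α ≈ 12.8958°.

12.896°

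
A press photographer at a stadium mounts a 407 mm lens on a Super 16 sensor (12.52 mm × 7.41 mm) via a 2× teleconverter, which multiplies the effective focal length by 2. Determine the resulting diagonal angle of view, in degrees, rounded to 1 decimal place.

1.0°

Effective focal length f = 407 × 2 = 814 mm.
Sensor diagonal = √(12.52² + 7.41²) = √211.6585 ≈ 14.5485 mm.
α = 2·arctan(14.548 / (2 × 814)) = 2·arctan(0.00894) ≈ 1.0240°.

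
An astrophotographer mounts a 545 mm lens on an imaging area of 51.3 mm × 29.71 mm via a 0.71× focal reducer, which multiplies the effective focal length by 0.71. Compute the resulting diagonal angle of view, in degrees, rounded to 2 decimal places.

8.76°

Effective focal length f = 545 × 0.71 = 386.95 mm.
Sensor diagonal = √(51.3² + 29.71²) = √3514.3741 ≈ 59.2822 mm.
α = 2·arctan(59.282 / (2 × 386.95)) = 2·arctan(0.07660) ≈ 8.7608°.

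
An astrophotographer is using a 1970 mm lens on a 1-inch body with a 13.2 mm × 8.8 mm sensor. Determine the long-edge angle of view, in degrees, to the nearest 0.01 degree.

0.38°

Angle of view α = 2·arctan(w/2f) with w = 13.2 mm and f = 1970 mm.
w/2f = 0.00335; arctan(0.00335) ≈ 0.1920°, so α ≈ 0.3839°.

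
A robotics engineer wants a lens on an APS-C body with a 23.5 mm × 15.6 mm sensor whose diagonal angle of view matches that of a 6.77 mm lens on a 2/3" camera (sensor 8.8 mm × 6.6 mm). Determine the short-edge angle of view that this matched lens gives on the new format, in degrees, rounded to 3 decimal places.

48.390°

Sensor diagonal = √(8.8² + 6.6²) = √121.0000 ≈ 11.0000 mm.
Sensor diagonal = √(23.5² + 15.6²) = √795.6100 ≈ 28.2066 mm.
Equal diagonal AOV ⇒ f₂ = f₁ · 28.2066/11.0000 = 6.77 × 2.56423 ≈ 17.3599 mm.
Short-edge AOV on the new format = 2·arctan(15.6 / (2 × 17.3599)) = 2·arctan(0.44931) ≈ 48.3900°.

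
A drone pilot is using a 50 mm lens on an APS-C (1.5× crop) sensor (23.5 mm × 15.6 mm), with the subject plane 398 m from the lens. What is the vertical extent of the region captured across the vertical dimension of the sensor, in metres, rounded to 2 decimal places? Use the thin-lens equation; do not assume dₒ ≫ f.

124.16 m

dₒ: 398 m = 398000 mm.
Similar triangles through the lens centre give W/dₒ = h/dᵢ; with 1/f = 1/dₒ + 1/dᵢ this gives W = h·(dₒ − f)/f.
W = 15.6 mm × (398000 − 50) / 50 = 15.6 × 7959.0000 ≈ 124160.400 mm = 124.16 m.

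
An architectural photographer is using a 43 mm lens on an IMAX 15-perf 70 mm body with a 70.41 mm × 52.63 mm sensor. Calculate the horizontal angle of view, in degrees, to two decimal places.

Angle of view α = 2·arctan(w/2f) with w = 70.41 mm and f = 43 mm.
w/2f = 0.81872; arctan(0.81872) ≈ 39.3079°, so α ≈ 78.6158°.

78.62°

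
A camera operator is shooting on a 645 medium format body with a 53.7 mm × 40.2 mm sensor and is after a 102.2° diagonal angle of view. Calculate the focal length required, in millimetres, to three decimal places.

27.063 mm

Sensor diagonal = √(53.7² + 40.2²) = √4499.7300 ≈ 67.0800 mm.
From α = 2·arctan(d/2f) we get f = d / (2·tan(α/2)).
With d = 67.0800 mm and α/2 = 51.1°, tan(α/2) ≈ 1.23931, so f ≈ 67.0800 / 2.47863 ≈ 27.0634 mm.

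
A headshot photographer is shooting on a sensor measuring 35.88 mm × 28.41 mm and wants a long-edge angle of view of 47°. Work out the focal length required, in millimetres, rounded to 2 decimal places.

41.26 mm

From α = 2·arctan(w/2f) we get f = w / (2·tan(α/2)).
With w = 35.88 mm and α/2 = 23.5°, tan(α/2) ≈ 0.43481, so f ≈ 35.88 / 0.86962 ≈ 41.2592 mm.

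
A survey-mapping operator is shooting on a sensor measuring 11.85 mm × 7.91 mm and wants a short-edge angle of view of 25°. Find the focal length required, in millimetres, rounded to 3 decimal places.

From α = 2·arctan(h/2f) we get f = h / (2·tan(α/2)).
With h = 7.91 mm and α/2 = 12.5°, tan(α/2) ≈ 0.22169, so f ≈ 7.91 / 0.44339 ≈ 17.8399 mm.

17.840 mm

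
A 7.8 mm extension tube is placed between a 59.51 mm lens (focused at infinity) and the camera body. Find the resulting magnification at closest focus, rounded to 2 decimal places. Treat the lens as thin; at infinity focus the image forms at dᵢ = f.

0.13×

The tube moves the image plane from f to f + e, so dᵢ = 59.51 + 7.8 = 67.31 mm. Focus is achieved when 1/f = 1/dₒ + 1/dᵢ, giving dₒ = 1/(1/f − 1/(f+e)).
Magnification m = dᵢ/dₒ = (f+e)·(1/f − 1/(f+e)) = e/f = 7.8/59.51 ≈ 0.1311.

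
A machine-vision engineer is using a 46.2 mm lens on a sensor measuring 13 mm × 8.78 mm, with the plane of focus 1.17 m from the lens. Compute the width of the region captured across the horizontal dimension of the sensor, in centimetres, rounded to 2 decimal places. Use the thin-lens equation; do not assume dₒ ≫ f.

dₒ: 1.17 m = 1170 mm.
Similar triangles through the lens centre give W/dₒ = w/dᵢ; with 1/f = 1/dₒ + 1/dᵢ this gives W = w·(dₒ − f)/f.
W = 13 mm × (1170 − 46.2) / 46.2 = 13 × 24.3247 ≈ 316.221 mm = 31.6221 cm.

31.62 cm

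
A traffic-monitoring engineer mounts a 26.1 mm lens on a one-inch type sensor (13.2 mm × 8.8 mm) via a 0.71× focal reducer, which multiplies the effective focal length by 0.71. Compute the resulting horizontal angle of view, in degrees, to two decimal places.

Effective focal length f = 26.1 × 0.71 = 18.531 mm.
α = 2·arctan(13.2 / (2 × 18.531)) = 2·arctan(0.35616) ≈ 39.2077°.

39.21°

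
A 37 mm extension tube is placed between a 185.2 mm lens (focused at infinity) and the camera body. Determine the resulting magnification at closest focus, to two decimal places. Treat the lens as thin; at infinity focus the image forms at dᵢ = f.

The tube moves the image plane from f to f + e, so dᵢ = 185.2 + 37 = 222.2 mm. Focus is achieved when 1/f = 1/dₒ + 1/dᵢ, giving dₒ = 1/(1/f − 1/(f+e)).
Magnification m = dᵢ/dₒ = (f+e)·(1/f − 1/(f+e)) = e/f = 37/185.2 ≈ 0.1998.

0.20×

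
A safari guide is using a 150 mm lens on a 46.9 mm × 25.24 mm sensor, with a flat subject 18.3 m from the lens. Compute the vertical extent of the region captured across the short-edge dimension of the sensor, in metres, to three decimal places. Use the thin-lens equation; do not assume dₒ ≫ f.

dₒ: 18.3 m = 18300 mm.
Similar triangles through the lens centre give W/dₒ = h/dᵢ; with 1/f = 1/dₒ + 1/dᵢ this gives W = h·(dₒ − f)/f.
W = 25.24 mm × (18300 − 150) / 150 = 25.24 × 121.0000 ≈ 3054.040 mm = 3.05404 m.

3.054 m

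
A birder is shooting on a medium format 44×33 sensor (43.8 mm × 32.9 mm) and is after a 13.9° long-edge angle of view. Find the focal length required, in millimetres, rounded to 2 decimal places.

179.66 mm

From α = 2·arctan(w/2f) we get f = w / (2·tan(α/2)).
With w = 43.8 mm and α/2 = 6.95°, tan(α/2) ≈ 0.12190, so f ≈ 43.8 / 0.24380 ≈ 179.6572 mm.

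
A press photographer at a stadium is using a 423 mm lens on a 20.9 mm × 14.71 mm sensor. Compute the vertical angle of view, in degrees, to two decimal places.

Angle of view α = 2·arctan(h/2f) with h = 14.71 mm and f = 423 mm.
h/2f = 0.01739; arctan(0.01739) ≈ 0.9961°, so α ≈ 1.9923°.

1.99°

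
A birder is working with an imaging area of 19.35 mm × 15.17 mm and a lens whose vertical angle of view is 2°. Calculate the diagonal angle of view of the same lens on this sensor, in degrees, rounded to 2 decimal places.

3.24°

From the vertical AOV: f = 15.17 / (2·tan(1°)) = 15.17 / 0.03491 ≈ 434.5444 mm.
Sensor diagonal = √(19.35² + 15.17²) = √604.5514 ≈ 24.5876 mm.
Diagonal AOV = 2·arctan(24.5876 / (2 × 434.5444)) = 2·arctan(0.02829) ≈ 3.2411°.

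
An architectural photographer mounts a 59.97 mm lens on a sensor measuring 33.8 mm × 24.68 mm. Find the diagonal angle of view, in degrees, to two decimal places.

Sensor diagonal = √(33.8² + 24.68²) = √1751.5424 ≈ 41.8514 mm.
Angle of view α = 2·arctan(d/2f) with d = 41.8514 mm and f = 59.97 mm.
d/2f = 0.34894; arctan(0.34894) ≈ 19.2357°, so α ≈ 38.4715°.

38.47°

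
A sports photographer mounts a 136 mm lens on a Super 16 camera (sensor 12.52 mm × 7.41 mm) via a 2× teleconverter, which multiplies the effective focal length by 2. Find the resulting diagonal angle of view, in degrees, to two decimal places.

3.06°

Effective focal length f = 136 × 2 = 272 mm.
Sensor diagonal = √(12.52² + 7.41²) = √211.6585 ≈ 14.5485 mm.
α = 2·arctan(14.548 / (2 × 272)) = 2·arctan(0.02674) ≈ 3.0639°.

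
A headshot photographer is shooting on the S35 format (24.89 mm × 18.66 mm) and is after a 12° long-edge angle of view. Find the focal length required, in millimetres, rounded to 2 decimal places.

118.41 mm

From α = 2·arctan(w/2f) we get f = w / (2·tan(α/2)).
With w = 24.89 mm and α/2 = 6°, tan(α/2) ≈ 0.10510, so f ≈ 24.89 / 0.21021 ≈ 118.4063 mm.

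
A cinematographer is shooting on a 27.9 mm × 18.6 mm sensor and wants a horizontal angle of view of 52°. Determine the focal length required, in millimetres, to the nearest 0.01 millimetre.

From α = 2·arctan(w/2f) we get f = w / (2·tan(α/2)).
With w = 27.9 mm and α/2 = 26°, tan(α/2) ≈ 0.48773, so f ≈ 27.9 / 0.97547 ≈ 28.6017 mm.

28.60 mm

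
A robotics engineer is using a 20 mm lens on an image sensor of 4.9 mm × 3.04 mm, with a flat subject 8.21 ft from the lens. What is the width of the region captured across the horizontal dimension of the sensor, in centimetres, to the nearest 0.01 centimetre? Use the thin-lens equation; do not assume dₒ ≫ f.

60.82 cm

dₒ: 8.21 ft × 304.8 mm/ft = 2502.41 mm.
Similar triangles through the lens centre give W/dₒ = w/dᵢ; with 1/f = 1/dₒ + 1/dᵢ this gives W = w·(dₒ − f)/f.
W = 4.9 mm × (2502.41 − 20) / 20 = 4.9 × 124.1204 ≈ 608.190 mm = 60.819 cm.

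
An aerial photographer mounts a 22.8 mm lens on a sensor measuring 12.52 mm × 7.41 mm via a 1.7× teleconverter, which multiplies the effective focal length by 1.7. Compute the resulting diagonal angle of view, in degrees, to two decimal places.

Effective focal length f = 22.8 × 1.7 = 38.76 mm.
Sensor diagonal = √(12.52² + 7.41²) = √211.6585 ≈ 14.5485 mm.
α = 2·arctan(14.548 / (2 × 38.76)) = 2·arctan(0.18767) ≈ 21.2586°.

21.26°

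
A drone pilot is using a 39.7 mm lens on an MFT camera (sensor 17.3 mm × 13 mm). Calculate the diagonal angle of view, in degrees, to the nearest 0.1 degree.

Sensor diagonal = √(17.3² + 13²) = √468.2900 ≈ 21.6400 mm.
Angle of view α = 2·arctan(d/2f) with d = 21.6400 mm and f = 39.7 mm.
d/2f = 0.27254; arctan(0.27254) ≈ 15.2454°, so α ≈ 30.4907°.

30.5°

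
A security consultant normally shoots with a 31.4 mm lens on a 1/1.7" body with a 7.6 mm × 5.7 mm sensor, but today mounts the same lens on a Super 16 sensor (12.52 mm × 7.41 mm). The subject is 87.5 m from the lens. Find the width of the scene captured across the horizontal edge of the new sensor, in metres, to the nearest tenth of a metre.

The focal length stays 31.4 mm; the relevant sensor dimension is now w = 12.52 mm. Object distance dₒ = 87.5 m = 87500 mm.
Thin-lens field width W = w·(dₒ − f)/f = 12.52 × (87500 − 31.4)/31.4 ≈ 34876.015 mm = 34.876 m.

34.9 m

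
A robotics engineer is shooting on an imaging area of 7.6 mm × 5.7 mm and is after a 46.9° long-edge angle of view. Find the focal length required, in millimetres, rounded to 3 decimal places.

8.760 mm

From α = 2·arctan(w/2f) we get f = w / (2·tan(α/2)).
With w = 7.6 mm and α/2 = 23.45°, tan(α/2) ≈ 0.43378, so f ≈ 7.6 / 0.86755 ≈ 8.7603 mm.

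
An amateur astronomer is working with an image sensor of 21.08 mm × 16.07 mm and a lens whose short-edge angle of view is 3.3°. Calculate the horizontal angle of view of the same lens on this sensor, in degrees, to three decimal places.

From the short-edge AOV: f = 16.07 / (2·tan(1.65°)) = 16.07 / 0.05761 ≈ 278.9359 mm.
Horizontal AOV = 2·arctan(21.08 / (2 × 278.9359)) = 2·arctan(0.03779) ≈ 4.3279°.

4.328°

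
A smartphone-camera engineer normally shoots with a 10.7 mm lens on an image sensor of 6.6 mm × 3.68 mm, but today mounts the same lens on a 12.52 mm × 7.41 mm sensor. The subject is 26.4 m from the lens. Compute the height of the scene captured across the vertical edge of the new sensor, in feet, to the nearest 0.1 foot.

The focal length stays 10.7 mm; the relevant sensor dimension is now h = 7.41 mm. Object distance dₒ = 26.4 m = 26400 mm.
Thin-lens field height W = h·(dₒ − f)/f = 7.41 × (26400 − 10.7)/10.7 ≈ 18275.207 mm = 18275.207/304.8 ft = 59.958 ft.

60.0 ft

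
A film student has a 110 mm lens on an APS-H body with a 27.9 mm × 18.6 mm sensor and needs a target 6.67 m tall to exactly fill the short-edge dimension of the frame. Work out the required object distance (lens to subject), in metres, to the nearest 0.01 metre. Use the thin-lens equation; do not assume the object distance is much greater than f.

39.56 m

W: 6.67 m = 6670 mm.
Magnification m = h/W = dᵢ/dₒ; combined with 1/f = 1/dₒ + 1/dᵢ this gives dₒ = f·(1 + W/h).
dₒ = 110 mm × (1 + 6670/18.6) = 110 × 359.6022 ≈ 39556.237 mm = 39.5562 m.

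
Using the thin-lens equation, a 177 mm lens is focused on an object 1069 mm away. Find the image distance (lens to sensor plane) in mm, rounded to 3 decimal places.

212.122 mm

1/dᵢ = 1/f − 1/dₒ = 1/177 − 1/1069 = 0.0047143 mm⁻¹.
dᵢ = 1/0.0047143 ≈ 212.1222 mm.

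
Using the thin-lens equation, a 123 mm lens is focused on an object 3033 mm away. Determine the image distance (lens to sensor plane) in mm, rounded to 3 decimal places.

128.199 mm

1/dᵢ = 1/f − 1/dₒ = 1/123 − 1/3033 = 0.0078004 mm⁻¹.
dᵢ = 1/0.0078004 ≈ 128.1990 mm.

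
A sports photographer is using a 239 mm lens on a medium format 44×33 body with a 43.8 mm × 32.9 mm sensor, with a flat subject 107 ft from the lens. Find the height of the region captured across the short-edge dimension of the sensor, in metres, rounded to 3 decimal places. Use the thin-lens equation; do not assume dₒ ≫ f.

4.457 m

dₒ: 107 ft × 304.8 mm/ft = 32613.60 mm.
Similar triangles through the lens centre give W/dₒ = h/dᵢ; with 1/f = 1/dₒ + 1/dᵢ this gives W = h·(dₒ − f)/f.
W = 32.9 mm × (32613.6 − 239) / 239 = 32.9 × 135.4586 ≈ 4456.587 mm = 4.45659 m.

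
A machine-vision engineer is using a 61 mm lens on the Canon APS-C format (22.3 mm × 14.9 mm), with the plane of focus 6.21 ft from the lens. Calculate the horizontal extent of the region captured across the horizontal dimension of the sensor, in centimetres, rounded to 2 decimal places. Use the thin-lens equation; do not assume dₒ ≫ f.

66.97 cm

dₒ: 6.21 ft × 304.8 mm/ft = 1892.81 mm.
Similar triangles through the lens centre give W/dₒ = w/dᵢ; with 1/f = 1/dₒ + 1/dᵢ this gives W = w·(dₒ − f)/f.
W = 22.3 mm × (1892.81 − 61) / 61 = 22.3 × 30.0296 ≈ 669.661 mm = 66.9661 cm.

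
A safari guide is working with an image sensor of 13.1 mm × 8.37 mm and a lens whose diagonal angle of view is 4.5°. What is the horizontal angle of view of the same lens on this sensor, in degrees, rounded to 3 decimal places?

3.793°

Sensor diagonal = √(13.1² + 8.37²) = √241.6669 ≈ 15.5456 mm.
From the diagonal AOV: f = 15.5456 / (2·tan(2.25°)) = 15.5456 / 0.07858 ≈ 197.8315 mm.
Horizontal AOV = 2·arctan(13.1 / (2 × 197.8315)) = 2·arctan(0.03311) ≈ 3.7926°.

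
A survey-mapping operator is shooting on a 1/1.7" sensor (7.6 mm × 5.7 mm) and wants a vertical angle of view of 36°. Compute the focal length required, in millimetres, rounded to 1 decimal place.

From α = 2·arctan(h/2f) we get f = h / (2·tan(α/2)).
With h = 5.7 mm and α/2 = 18°, tan(α/2) ≈ 0.32492, so f ≈ 5.7 / 0.64984 ≈ 8.7714 mm.

8.8 mm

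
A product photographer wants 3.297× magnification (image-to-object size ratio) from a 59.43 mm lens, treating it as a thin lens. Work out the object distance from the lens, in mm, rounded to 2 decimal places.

77.46 mm

With m = dᵢ/dₒ and 1/f = 1/dₒ + 1/dᵢ, substituting dᵢ = m·dₒ gives 1/f = (1 + 1/m)/dₒ, hence dₒ = f·(1 + 1/m).
dₒ = 59.43 × (1 + 1/3.297) = 59.43 × 1.30331 ≈ 77.455 mm.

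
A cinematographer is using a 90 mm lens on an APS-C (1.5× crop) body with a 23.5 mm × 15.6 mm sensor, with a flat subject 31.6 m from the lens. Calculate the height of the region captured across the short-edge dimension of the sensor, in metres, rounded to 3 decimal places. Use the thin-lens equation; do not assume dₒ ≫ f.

dₒ: 31.6 m = 31600 mm.
Similar triangles through the lens centre give W/dₒ = h/dᵢ; with 1/f = 1/dₒ + 1/dᵢ this gives W = h·(dₒ − f)/f.
W = 15.6 mm × (31600 − 90) / 90 = 15.6 × 350.1111 ≈ 5461.733 mm = 5.46173 m.

5.462 m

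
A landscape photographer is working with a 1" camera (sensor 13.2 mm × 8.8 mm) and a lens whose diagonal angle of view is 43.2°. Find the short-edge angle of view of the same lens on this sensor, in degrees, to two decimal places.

24.77°

Sensor diagonal = √(13.2² + 8.8²) = √251.6800 ≈ 15.8644 mm.
From the diagonal AOV: f = 15.8644 / (2·tan(21.6°)) = 15.8644 / 0.79186 ≈ 20.0345 mm.
Short-edge AOV = 2·arctan(8.8 / (2 × 20.0345)) = 2·arctan(0.21962) ≈ 24.7734°.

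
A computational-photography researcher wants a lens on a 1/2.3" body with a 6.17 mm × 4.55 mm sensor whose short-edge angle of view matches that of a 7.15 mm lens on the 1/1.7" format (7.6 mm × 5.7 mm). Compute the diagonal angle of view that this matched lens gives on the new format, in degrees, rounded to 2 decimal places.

67.77°

Equal short-edge AOV ⇒ f₂ = f₁ · 4.55/5.7 = 7.15 × 0.79825 ≈ 5.7075 mm.
Sensor diagonal = √(6.17² + 4.55²) = √58.7714 ≈ 7.6663 mm.
Diagonal AOV on the new format = 2·arctan(7.6663 / (2 × 5.7075)) = 2·arctan(0.67160) ≈ 67.7706°.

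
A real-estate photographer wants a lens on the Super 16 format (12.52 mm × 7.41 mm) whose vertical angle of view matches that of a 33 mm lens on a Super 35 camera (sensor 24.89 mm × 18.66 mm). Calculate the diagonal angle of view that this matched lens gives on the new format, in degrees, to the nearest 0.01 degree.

Equal vertical AOV ⇒ f₂ = f₁ · 7.41/18.66 = 33 × 0.39711 ≈ 13.1045 mm.
Sensor diagonal = √(12.52² + 7.41²) = √211.6585 ≈ 14.5485 mm.
Diagonal AOV on the new format = 2·arctan(14.5485 / (2 × 13.1045)) = 2·arctan(0.55510) ≈ 58.0689°.

58.07°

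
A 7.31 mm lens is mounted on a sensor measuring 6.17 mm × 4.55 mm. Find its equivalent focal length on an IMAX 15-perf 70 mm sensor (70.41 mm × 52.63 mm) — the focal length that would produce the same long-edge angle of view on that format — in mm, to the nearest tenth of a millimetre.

Equal angle of view means equal width/f ratio, so f₂ = f₁ · (width₂/width₁) = 7.31 × 70.41/6.17.
f₂ = 7.31 × 11.41167 ≈ 83.419 mm.

83.4 mm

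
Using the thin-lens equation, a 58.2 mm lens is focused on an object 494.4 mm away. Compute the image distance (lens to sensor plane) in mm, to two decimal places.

1/dᵢ = 1/f − 1/dₒ = 1/58.2 − 1/494.4 = 0.0151595 mm⁻¹.
dᵢ = 1/0.0151595 ≈ 65.9653 mm.

65.97 mm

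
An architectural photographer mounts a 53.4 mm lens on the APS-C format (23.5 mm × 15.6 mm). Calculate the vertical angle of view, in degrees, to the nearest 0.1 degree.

Angle of view α = 2·arctan(h/2f) with h = 15.6 mm and f = 53.4 mm.
h/2f = 0.14607; arctan(0.14607) ≈ 8.3103°, so α ≈ 16.6206°.

16.6°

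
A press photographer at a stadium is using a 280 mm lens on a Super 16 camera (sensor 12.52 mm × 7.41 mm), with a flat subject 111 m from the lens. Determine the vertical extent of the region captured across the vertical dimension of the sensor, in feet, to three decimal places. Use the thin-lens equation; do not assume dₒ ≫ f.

9.613 ft

dₒ: 111 m = 111000 mm.
Similar triangles through the lens centre give W/dₒ = h/dᵢ; with 1/f = 1/dₒ + 1/dᵢ this gives W = h·(dₒ − f)/f.
W = 7.41 mm × (111000 − 280) / 280 = 7.41 × 395.4286 ≈ 2930.126 mm = 2930.126/304.8 ft = 9.61327 ft.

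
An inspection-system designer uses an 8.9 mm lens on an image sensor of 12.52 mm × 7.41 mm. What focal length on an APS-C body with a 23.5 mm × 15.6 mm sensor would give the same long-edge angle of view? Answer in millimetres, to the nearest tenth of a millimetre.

Equal angle of view means equal width/f ratio, so f₂ = f₁ · (width₂/width₁) = 8.9 × 23.5/12.52.
f₂ = 8.9 × 1.87700 ≈ 16.705 mm.

16.7 mm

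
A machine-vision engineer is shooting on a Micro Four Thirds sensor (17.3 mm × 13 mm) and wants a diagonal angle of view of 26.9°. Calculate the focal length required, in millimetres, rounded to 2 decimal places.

Sensor diagonal = √(17.3² + 13²) = √468.2900 ≈ 21.6400 mm.
From α = 2·arctan(d/2f) we get f = d / (2·tan(α/2)).
With d = 21.6400 mm and α/2 = 13.45°, tan(α/2) ≈ 0.23916, so f ≈ 21.6400 / 0.47831 ≈ 45.2425 mm.

45.24 mm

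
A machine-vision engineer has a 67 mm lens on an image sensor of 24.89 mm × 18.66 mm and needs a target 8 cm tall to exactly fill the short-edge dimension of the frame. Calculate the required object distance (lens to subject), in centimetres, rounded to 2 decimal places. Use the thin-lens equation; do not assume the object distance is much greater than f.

W: 8 cm = 80 mm.
Magnification m = h/W = dᵢ/dₒ; combined with 1/f = 1/dₒ + 1/dᵢ this gives dₒ = f·(1 + W/h).
dₒ = 67 mm × (1 + 80/18.66) = 67 × 5.2872 ≈ 354.245 mm = 35.4245 cm.

35.42 cm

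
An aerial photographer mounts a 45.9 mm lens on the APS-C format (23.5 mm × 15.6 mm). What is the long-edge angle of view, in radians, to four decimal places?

0.5012 rad

Angle of view α = 2·arctan(w/2f) with w = 23.5 mm and f = 45.9 mm.
w/2f = 0.25599; arctan(0.25599) ≈ 0.2506 rad, so α ≈ 0.5012 rad.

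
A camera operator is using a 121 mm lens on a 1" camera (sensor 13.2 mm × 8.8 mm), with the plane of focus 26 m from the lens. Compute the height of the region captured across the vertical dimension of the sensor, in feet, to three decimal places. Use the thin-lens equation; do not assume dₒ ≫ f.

dₒ: 26 m = 26000 mm.
Similar triangles through the lens centre give W/dₒ = h/dᵢ; with 1/f = 1/dₒ + 1/dᵢ this gives W = h·(dₒ − f)/f.
W = 8.8 mm × (26000 − 121) / 121 = 8.8 × 213.8760 ≈ 1882.109 mm = 1882.109/304.8 ft = 6.1749 ft.

6.175 ft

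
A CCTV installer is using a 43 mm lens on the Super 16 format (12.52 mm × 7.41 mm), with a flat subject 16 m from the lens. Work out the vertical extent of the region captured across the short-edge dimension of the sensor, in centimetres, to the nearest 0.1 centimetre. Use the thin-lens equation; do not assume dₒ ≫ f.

dₒ: 16 m = 16000 mm.
Similar triangles through the lens centre give W/dₒ = h/dᵢ; with 1/f = 1/dₒ + 1/dᵢ this gives W = h·(dₒ − f)/f.
W = 7.41 mm × (16000 − 43) / 43 = 7.41 × 371.0930 ≈ 2749.799 mm = 274.98 cm.

275.0 cm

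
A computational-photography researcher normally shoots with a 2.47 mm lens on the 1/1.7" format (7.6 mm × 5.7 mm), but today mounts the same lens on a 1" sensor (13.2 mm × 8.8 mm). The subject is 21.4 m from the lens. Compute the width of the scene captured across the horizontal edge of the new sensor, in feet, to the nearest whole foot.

375 ft

The focal length stays 2.47 mm; the relevant sensor dimension is now w = 13.2 mm. Object distance dₒ = 21.4 m = 21400 mm.
Thin-lens field width W = w·(dₒ − f)/f = 13.2 × (21400 − 2.47)/2.47 ≈ 114351.172 mm = 114351.172/304.8 ft = 375.168 ft.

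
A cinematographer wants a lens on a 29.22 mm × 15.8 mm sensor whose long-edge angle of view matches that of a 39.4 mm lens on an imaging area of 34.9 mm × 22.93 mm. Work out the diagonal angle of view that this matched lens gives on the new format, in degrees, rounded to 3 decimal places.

Equal long-edge AOV ⇒ f₂ = f₁ · 29.22/34.9 = 39.4 × 0.83725 ≈ 32.9876 mm.
Sensor diagonal = √(29.22² + 15.8²) = √1103.4484 ≈ 33.2182 mm.
Diagonal AOV on the new format = 2·arctan(33.2182 / (2 × 32.9876)) = 2·arctan(0.50349) ≈ 53.4500°.

53.450°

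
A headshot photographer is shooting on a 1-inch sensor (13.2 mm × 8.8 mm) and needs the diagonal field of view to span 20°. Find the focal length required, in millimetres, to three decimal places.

Sensor diagonal = √(13.2² + 8.8²) = √251.6800 ≈ 15.8644 mm.
From α = 2·arctan(d/2f) we get f = d / (2·tan(α/2)).
With d = 15.8644 mm and α/2 = 10°, tan(α/2) ≈ 0.17633, so f ≈ 15.8644 / 0.35265 ≈ 44.9858 mm.

44.986 mm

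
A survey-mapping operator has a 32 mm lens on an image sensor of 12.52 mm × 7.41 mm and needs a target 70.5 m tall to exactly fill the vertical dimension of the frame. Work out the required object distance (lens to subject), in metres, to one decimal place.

W: 70.5 m = 70500 mm.
Magnification m = h/W = dᵢ/dₒ; combined with 1/f = 1/dₒ + 1/dᵢ this gives dₒ = f·(1 + W/h).
dₒ = 32 mm × (1 + 70500/7.41) = 32 × 9515.1700 ≈ 304485.441 mm = 304.485 m.

304.5 m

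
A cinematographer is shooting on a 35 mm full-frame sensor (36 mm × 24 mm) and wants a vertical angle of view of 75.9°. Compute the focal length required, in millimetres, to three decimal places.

15.387 mm

From α = 2·arctan(h/2f) we get f = h / (2·tan(α/2)).
With h = 24 mm and α/2 = 37.95°, tan(α/2) ≈ 0.77988, so f ≈ 24 / 1.55976 ≈ 15.3870 mm.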